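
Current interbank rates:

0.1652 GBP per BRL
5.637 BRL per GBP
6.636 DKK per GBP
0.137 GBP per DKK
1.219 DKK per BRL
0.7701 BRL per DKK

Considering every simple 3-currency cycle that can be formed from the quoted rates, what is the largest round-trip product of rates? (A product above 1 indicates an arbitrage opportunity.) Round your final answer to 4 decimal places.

0.9414

BRL→DKK→GBP→BRL: 1.219 × 0.137 × 5.637 = 0.94140
BRL→GBP→DKK→BRL: 0.1652 × 6.636 × 0.7701 = 0.84424
Maximum is BRL→DKK→GBP→BRL at 0.9414; no arbitrage — every cycle loses value.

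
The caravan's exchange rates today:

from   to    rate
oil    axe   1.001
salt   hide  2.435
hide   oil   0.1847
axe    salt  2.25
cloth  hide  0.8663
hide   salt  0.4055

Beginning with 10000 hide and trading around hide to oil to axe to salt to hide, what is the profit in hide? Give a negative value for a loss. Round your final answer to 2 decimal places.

10000 hide × 0.1847 = 1847 oil
1847 oil × 1.001 = 1848.847 axe
1848.847 axe × 2.25 = 4159.90575 salt
4159.90575 salt × 2.435 = 10129.37050125 hide
Net change: 10129.37050125 − 10000 = 129.37050125 hide

129.37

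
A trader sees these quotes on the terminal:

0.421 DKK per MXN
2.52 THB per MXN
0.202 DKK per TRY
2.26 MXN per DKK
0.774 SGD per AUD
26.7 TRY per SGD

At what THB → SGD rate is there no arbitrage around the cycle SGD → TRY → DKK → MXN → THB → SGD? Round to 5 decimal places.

Known legs of the cycle: 26.7 × 0.202 × 2.26 × 2.52 = 30.71649168
For no arbitrage the full-cycle product must be 1, so the missing rate is 1 / 30.71649168 ≈ 0.0325558.

0.03256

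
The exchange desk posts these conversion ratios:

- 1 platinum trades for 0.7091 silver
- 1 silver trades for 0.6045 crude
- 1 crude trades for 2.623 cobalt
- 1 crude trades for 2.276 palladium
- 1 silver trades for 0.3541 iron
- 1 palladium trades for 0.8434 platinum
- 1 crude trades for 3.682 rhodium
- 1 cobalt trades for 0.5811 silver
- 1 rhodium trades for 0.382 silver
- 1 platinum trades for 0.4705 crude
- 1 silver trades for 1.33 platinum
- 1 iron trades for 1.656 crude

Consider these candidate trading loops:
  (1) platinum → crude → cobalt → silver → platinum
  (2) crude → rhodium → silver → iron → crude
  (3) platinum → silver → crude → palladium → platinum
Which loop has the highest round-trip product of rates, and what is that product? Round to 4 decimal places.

(1) 0.4705 × 2.623 × 0.5811 × 1.33 = 0.95381
(2) 3.682 × 0.382 × 0.3541 × 1.656 = 0.82477
(3) 0.7091 × 0.6045 × 2.276 × 0.8434 = 0.82283
Highest is cycle (1) at 0.9538 (≤1, no arbitrage).

0.9538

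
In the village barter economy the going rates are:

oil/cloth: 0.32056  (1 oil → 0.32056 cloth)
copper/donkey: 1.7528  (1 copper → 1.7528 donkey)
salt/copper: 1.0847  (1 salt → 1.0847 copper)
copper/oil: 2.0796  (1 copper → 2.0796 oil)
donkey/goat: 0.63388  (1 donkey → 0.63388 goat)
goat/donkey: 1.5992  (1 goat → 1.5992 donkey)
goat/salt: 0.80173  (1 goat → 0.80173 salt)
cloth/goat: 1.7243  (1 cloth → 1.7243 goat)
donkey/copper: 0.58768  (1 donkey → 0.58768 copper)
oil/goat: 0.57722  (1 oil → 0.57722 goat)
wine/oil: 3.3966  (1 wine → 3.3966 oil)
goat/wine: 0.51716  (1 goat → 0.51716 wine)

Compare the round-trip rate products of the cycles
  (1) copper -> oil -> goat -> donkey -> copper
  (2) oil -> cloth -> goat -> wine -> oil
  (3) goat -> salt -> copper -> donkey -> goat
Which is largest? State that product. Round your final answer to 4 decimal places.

1.1281

(1) 2.0796 × 0.57722 × 1.5992 × 0.58768 = 1.12814
(2) 0.32056 × 1.7243 × 0.51716 × 3.3966 = 0.97094
(3) 0.80173 × 1.0847 × 1.7528 × 0.63388 = 0.96622
Highest is cycle (1) at 1.1281 (>1, arbitrage).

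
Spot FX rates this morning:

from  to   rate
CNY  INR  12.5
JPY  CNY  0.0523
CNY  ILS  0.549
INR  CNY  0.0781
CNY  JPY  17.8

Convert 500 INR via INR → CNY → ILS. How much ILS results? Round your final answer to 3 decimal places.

21.438

500 INR × 0.0781 = 39.05 CNY
39.05 CNY × 0.549 = 21.43845 ILS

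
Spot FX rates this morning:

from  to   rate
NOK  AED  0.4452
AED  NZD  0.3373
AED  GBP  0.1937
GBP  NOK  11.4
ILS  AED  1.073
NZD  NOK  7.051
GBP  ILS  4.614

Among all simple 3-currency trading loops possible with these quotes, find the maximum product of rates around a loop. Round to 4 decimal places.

1.0588

AED→NZD→NOK→AED: 0.3373 × 7.051 × 0.4452 = 1.05882
GBP→NOK→AED→GBP: 11.4 × 0.4452 × 0.1937 = 0.98308
ILS→AED→GBP→ILS: 1.073 × 0.1937 × 4.614 = 0.95897
Maximum is AED→NZD→NOK→AED at 1.0588; arbitrage exists.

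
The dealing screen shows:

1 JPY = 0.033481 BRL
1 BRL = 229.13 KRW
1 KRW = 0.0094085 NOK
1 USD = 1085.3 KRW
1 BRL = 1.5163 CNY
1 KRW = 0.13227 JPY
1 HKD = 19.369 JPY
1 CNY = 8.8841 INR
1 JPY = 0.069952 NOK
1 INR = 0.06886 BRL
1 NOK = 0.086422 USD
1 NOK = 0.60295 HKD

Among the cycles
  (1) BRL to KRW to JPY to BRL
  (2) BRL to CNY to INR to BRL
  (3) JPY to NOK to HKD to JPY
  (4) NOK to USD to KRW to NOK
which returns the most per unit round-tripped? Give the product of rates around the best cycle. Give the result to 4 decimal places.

1.0147

(1) 229.13 × 0.13227 × 0.033481 = 1.01471
(2) 1.5163 × 8.8841 × 0.06886 = 0.92761
(3) 0.069952 × 0.60295 × 19.369 = 0.81694
(4) 0.086422 × 1085.3 × 0.0094085 = 0.88246
Highest is cycle (1) at 1.0147 (>1, arbitrage).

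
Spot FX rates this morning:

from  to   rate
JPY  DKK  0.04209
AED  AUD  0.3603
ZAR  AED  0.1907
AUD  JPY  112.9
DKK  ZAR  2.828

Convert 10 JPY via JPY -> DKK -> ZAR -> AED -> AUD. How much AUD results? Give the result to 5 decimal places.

0.08178

10 JPY × 0.04209 = 0.4209 DKK
0.4209 DKK × 2.828 = 1.1903052 ZAR
1.1903052 ZAR × 0.1907 = 0.22699120164 AED
0.22699120164 AED × 0.3603 = 0.081784929950892 AUD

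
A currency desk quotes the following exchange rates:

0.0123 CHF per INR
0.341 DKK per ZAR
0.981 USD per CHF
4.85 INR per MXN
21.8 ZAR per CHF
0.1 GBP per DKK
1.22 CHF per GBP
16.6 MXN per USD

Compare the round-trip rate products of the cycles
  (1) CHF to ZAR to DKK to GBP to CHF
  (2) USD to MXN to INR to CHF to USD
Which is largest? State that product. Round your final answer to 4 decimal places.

0.9715

(1) 21.8 × 0.341 × 0.1 × 1.22 = 0.90692
(2) 16.6 × 4.85 × 0.0123 × 0.981 = 0.97146
Highest is cycle (2) at 0.9715 (≤1, no arbitrage).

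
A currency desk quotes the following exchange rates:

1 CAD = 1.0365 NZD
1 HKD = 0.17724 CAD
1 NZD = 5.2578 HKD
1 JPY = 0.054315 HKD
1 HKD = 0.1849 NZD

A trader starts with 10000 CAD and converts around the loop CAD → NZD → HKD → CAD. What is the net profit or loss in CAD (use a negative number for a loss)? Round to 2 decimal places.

10000 CAD × 1.0365 = 10365 NZD
10365 NZD × 5.2578 = 54497.097 HKD
54497.097 HKD × 0.17724 = 9659.06547228 CAD
Net change: 9659.06547228 − 10000 = -340.93452772 CAD

-340.93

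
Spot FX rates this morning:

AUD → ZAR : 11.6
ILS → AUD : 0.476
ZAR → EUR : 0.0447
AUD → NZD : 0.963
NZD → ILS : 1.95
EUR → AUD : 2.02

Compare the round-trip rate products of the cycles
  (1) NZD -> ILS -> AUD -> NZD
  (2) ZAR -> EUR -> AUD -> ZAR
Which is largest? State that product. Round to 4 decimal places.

(1) 1.95 × 0.476 × 0.963 = 0.89386
(2) 0.0447 × 2.02 × 11.6 = 1.04741
Highest is cycle (2) at 1.0474 (>1, arbitrage).

1.0474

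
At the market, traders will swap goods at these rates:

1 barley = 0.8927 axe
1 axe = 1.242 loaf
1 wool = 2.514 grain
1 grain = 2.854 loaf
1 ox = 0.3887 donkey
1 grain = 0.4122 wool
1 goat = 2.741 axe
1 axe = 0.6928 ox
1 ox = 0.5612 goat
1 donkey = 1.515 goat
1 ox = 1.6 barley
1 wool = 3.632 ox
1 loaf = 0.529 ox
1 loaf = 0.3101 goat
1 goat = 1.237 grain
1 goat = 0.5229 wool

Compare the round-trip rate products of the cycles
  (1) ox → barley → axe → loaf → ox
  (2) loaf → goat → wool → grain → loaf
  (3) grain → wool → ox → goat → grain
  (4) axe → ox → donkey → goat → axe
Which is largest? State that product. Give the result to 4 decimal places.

(1) 1.6 × 0.8927 × 1.242 × 0.529 = 0.93843
(2) 0.3101 × 0.5229 × 2.514 × 2.854 = 1.16343
(3) 0.4122 × 3.632 × 0.5612 × 1.237 = 1.03930
(4) 0.6928 × 0.3887 × 1.515 × 2.741 = 1.11826
Highest is cycle (2) at 1.1634 (>1, arbitrage).

1.1634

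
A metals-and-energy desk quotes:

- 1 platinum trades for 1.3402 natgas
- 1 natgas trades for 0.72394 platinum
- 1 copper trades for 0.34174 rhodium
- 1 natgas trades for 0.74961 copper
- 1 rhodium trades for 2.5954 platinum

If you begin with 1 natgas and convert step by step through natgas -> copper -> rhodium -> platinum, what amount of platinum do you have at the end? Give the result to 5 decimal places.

0.66487

1 natgas × 0.74961 = 0.74961 copper
0.74961 copper × 0.34174 = 0.2561717214 rhodium
0.2561717214 rhodium × 2.5954 = 0.66486808572156 platinum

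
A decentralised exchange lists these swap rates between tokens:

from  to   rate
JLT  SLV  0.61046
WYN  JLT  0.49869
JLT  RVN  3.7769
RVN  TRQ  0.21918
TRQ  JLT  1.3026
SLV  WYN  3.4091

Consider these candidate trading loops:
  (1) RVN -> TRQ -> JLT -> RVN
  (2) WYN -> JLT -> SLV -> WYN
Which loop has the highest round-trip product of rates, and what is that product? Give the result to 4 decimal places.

(1) 0.21918 × 1.3026 × 3.7769 = 1.07832
(2) 0.49869 × 0.61046 × 3.4091 = 1.03783
Highest is cycle (1) at 1.0783 (>1, arbitrage).

1.0783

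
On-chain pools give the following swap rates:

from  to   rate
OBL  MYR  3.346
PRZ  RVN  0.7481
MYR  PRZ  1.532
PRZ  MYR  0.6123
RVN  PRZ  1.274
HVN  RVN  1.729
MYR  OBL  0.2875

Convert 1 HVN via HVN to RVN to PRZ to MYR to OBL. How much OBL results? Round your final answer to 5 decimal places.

1 HVN × 1.729 = 1.729 RVN
1.729 RVN × 1.274 = 2.202746 PRZ
2.202746 PRZ × 0.6123 = 1.3487413758 MYR
1.3487413758 MYR × 0.2875 = 0.3877631455425 OBL

0.38776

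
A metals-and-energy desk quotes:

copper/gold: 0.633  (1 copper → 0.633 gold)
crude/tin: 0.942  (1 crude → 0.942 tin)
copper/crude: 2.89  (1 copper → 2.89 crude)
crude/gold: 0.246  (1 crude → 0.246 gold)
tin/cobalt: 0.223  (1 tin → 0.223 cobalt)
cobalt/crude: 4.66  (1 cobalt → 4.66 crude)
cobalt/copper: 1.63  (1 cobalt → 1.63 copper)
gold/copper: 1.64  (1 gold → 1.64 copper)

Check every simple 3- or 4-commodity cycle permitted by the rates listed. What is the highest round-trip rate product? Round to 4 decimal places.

crude→gold→copper→crude: 0.246 × 1.64 × 2.89 = 1.16594
crude→tin→cobalt→copper→crude: 0.942 × 0.223 × 1.63 × 2.89 = 0.98956
crude→tin→cobalt→crude: 0.942 × 0.223 × 4.66 = 0.97891
Maximum is crude→gold→copper→crude at 1.1659; arbitrage exists.

1.1659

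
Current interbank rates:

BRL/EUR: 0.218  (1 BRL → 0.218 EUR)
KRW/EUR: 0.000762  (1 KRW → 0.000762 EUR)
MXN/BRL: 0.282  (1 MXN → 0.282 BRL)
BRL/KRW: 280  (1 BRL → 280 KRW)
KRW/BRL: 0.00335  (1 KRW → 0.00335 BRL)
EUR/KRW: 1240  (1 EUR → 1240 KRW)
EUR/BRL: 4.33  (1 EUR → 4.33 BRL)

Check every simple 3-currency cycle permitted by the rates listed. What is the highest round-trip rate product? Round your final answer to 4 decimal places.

KRW→EUR→BRL→KRW: 0.000762 × 4.33 × 280 = 0.92385
KRW→BRL→EUR→KRW: 0.00335 × 0.218 × 1240 = 0.90557
Maximum is KRW→EUR→BRL→KRW at 0.9238; no arbitrage — every cycle loses value.

0.9238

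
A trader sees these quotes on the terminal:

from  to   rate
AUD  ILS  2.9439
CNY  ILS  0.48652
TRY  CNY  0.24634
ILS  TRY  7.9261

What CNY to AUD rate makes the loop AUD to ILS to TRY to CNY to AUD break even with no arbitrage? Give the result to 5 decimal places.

0.17397

Known legs of the cycle: 2.9439 × 7.9261 × 0.24634 = 5.7480103039086
For no arbitrage the full-cycle product must be 1, so the missing rate is 1 / 5.7480103039086 ≈ 0.1739732.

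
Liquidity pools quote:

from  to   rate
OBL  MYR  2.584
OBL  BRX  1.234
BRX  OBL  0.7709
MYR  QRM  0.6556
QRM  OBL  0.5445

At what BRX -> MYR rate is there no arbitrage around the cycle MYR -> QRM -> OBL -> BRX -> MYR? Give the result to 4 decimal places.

Known legs of the cycle: 0.6556 × 0.5445 × 1.234 = 0.4405061628
For no arbitrage the full-cycle product must be 1, so the missing rate is 1 / 0.4405061628 ≈ 2.270116.

2.2701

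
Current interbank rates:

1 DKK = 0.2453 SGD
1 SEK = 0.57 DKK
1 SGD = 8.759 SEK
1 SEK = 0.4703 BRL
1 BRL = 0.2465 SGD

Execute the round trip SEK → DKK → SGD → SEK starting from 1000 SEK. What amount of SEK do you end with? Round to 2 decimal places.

1000 SEK × 0.57 = 570 DKK
570 DKK × 0.2453 = 139.821 SGD
139.821 SGD × 8.759 = 1224.692139 SEK

1224.69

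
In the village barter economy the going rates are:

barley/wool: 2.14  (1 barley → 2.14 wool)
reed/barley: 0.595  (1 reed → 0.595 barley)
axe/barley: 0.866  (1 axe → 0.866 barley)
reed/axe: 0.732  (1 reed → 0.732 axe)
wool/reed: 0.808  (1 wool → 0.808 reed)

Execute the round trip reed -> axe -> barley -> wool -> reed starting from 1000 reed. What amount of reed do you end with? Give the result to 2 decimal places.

1000 reed × 0.732 = 732 axe
732 axe × 0.866 = 633.912 barley
633.912 barley × 2.14 = 1356.57168 wool
1356.57168 wool × 0.808 = 1096.10991744 reed

1096.11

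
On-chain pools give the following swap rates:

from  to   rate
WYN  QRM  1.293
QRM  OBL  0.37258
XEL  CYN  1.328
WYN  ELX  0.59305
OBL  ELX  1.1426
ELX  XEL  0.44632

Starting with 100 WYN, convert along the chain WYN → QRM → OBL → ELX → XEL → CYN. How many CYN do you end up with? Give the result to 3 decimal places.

100 WYN × 1.293 = 129.3 QRM
129.3 QRM × 0.37258 = 48.174594 OBL
48.174594 OBL × 1.1426 = 55.0442911044 ELX
55.0442911044 ELX × 0.44632 = 24.567368005715808 XEL
24.567368005715808 XEL × 1.328 = 32.625464711590593024 CYN

32.625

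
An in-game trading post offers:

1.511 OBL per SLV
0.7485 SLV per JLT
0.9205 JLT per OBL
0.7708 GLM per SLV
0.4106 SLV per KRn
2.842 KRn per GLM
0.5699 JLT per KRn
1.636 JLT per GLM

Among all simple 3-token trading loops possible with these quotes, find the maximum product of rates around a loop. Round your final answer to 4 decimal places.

OBL→JLT→SLV→OBL: 0.9205 × 0.7485 × 1.511 = 1.04107
GLM→JLT→SLV→GLM: 1.636 × 0.7485 × 0.7708 = 0.94388
GLM→KRn→SLV→GLM: 2.842 × 0.4106 × 0.7708 = 0.89947
Maximum is OBL→JLT→SLV→OBL at 1.0411; arbitrage exists.

1.0411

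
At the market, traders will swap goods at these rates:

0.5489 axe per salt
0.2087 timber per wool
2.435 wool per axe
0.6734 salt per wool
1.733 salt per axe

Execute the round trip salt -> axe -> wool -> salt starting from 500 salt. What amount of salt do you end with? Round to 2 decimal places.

450.02

500 salt × 0.5489 = 274.45 axe
274.45 axe × 2.435 = 668.28575 wool
668.28575 wool × 0.6734 = 450.02362405 salt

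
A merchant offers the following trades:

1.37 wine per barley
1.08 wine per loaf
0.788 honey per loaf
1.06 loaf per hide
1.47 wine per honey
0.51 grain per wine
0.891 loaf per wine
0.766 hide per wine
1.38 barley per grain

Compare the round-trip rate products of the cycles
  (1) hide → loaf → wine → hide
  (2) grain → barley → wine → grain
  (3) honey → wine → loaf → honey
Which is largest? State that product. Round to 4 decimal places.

(1) 1.06 × 1.08 × 0.766 = 0.87692
(2) 1.38 × 1.37 × 0.51 = 0.96421
(3) 1.47 × 0.891 × 0.788 = 1.03210
Highest is cycle (3) at 1.0321 (>1, arbitrage).

1.0321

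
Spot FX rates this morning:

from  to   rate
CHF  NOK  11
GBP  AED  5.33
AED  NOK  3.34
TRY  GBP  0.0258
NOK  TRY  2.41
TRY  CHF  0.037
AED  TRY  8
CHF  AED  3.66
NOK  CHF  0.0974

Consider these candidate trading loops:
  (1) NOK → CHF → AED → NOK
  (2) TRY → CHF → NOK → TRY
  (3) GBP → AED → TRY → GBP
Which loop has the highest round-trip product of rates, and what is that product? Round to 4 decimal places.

1.1907

(1) 0.0974 × 3.66 × 3.34 = 1.19066
(2) 0.037 × 11 × 2.41 = 0.98087
(3) 5.33 × 8 × 0.0258 = 1.10011
Highest is cycle (1) at 1.1907 (>1, arbitrage).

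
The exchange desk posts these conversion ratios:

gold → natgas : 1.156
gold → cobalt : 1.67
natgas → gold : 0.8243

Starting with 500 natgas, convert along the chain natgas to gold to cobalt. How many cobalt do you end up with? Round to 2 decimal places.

500 natgas × 0.8243 = 412.15 gold
412.15 gold × 1.67 = 688.2905 cobalt

688.29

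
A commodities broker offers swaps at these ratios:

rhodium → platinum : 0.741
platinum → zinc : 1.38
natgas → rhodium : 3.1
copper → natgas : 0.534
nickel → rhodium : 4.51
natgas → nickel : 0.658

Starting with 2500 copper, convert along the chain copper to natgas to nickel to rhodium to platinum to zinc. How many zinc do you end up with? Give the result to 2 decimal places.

2500 copper × 0.534 = 1335 natgas
1335 natgas × 0.658 = 878.43 nickel
878.43 nickel × 4.51 = 3961.7193 rhodium
3961.7193 rhodium × 0.741 = 2935.6340013 platinum
2935.6340013 platinum × 1.38 = 4051.174921794 zinc

4051.17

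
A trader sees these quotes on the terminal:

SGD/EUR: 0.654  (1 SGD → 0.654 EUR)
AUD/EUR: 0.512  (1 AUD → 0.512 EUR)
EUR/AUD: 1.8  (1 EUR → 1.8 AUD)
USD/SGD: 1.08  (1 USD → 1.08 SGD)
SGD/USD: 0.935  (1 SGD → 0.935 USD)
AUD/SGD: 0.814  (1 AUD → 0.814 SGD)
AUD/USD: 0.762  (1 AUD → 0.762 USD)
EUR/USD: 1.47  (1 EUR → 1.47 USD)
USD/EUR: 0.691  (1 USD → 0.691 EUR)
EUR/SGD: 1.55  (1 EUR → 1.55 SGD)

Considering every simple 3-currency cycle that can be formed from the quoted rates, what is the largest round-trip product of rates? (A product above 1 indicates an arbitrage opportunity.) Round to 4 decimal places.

1.0383

EUR→USD→SGD→EUR: 1.47 × 1.08 × 0.654 = 1.03829
EUR→SGD→USD→EUR: 1.55 × 0.935 × 0.691 = 1.00143
EUR→AUD→SGD→EUR: 1.8 × 0.814 × 0.654 = 0.95824
EUR→AUD→USD→EUR: 1.8 × 0.762 × 0.691 = 0.94778
Maximum is EUR→USD→SGD→EUR at 1.0383; arbitrage exists.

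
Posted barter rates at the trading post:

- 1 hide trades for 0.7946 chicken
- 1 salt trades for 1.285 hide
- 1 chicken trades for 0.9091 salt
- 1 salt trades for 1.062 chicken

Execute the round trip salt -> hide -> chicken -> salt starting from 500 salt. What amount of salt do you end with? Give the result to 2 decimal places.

500 salt × 1.285 = 642.5 hide
642.5 hide × 0.7946 = 510.5305 chicken
510.5305 chicken × 0.9091 = 464.12327755 salt

464.12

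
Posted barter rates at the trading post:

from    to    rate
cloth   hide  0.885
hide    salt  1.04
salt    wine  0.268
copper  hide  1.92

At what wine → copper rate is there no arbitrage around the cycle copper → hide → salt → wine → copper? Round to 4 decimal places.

Known legs of the cycle: 1.92 × 1.04 × 0.268 = 0.5351424
For no arbitrage the full-cycle product must be 1, so the missing rate is 1 / 0.5351424 ≈ 1.868662.

1.8687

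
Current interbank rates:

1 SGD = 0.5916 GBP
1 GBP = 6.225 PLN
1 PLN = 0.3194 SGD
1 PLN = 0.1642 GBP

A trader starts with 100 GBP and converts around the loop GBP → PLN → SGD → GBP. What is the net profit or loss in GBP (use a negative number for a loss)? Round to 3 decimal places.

100 GBP × 6.225 = 622.5 PLN
622.5 PLN × 0.3194 = 198.8265 SGD
198.8265 SGD × 0.5916 = 117.6257574 GBP
Net change: 117.6257574 − 100 = 17.6257574 GBP

17.626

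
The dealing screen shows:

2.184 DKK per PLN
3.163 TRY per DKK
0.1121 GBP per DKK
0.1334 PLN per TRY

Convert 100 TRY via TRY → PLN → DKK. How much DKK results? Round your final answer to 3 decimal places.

29.135

100 TRY × 0.1334 = 13.34 PLN
13.34 PLN × 2.184 = 29.13456 DKK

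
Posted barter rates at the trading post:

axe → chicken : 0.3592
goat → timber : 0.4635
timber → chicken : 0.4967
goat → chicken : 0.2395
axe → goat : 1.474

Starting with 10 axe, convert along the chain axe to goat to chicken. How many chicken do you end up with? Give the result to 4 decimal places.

3.5302

10 axe × 1.474 = 14.74 goat
14.74 goat × 0.2395 = 3.53023 chicken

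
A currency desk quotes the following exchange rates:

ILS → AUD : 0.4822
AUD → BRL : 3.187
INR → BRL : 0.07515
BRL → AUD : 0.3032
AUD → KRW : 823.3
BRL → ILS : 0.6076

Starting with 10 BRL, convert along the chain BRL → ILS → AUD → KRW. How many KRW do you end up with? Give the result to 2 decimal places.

10 BRL × 0.6076 = 6.076 ILS
6.076 ILS × 0.4822 = 2.9298472 AUD
2.9298472 AUD × 823.3 = 2412.14319976 KRW

2412.14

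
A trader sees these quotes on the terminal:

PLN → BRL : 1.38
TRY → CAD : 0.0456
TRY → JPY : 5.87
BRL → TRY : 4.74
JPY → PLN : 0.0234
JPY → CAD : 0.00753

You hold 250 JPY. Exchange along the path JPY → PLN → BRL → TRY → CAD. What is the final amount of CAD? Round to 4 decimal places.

250 JPY × 0.0234 = 5.85 PLN
5.85 PLN × 1.38 = 8.073 BRL
8.073 BRL × 4.74 = 38.26602 TRY
38.26602 TRY × 0.0456 = 1.744930512 CAD

1.7449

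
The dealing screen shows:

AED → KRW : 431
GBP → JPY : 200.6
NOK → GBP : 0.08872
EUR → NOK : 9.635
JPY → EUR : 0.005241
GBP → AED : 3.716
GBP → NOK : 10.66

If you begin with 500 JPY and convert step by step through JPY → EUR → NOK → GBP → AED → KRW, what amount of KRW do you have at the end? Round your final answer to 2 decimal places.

500 JPY × 0.005241 = 2.6205 EUR
2.6205 EUR × 9.635 = 25.2485175 NOK
25.2485175 NOK × 0.08872 = 2.2400484726 GBP
2.2400484726 GBP × 3.716 = 8.3240201241816 AED
8.3240201241816 AED × 431 = 3587.6526735222696 KRW

3587.65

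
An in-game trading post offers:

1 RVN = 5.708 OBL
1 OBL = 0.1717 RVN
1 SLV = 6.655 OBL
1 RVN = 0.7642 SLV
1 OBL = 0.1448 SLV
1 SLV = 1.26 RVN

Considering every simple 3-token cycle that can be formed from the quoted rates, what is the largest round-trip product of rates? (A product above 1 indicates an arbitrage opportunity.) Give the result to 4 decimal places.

SLV→RVN→OBL→SLV: 1.26 × 5.708 × 0.1448 = 1.04141
SLV→OBL→RVN→SLV: 6.655 × 0.1717 × 0.7642 = 0.87322
Maximum is SLV→RVN→OBL→SLV at 1.0414; arbitrage exists.

1.0414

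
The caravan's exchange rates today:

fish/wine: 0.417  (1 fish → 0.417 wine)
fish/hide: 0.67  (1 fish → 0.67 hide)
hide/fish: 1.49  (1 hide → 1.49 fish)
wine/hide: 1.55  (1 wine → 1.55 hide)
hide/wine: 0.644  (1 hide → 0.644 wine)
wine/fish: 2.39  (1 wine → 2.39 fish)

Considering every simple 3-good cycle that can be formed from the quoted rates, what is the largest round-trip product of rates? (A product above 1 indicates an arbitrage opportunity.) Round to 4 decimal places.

wine→fish→hide→wine: 2.39 × 0.67 × 0.644 = 1.03124
wine→hide→fish→wine: 1.55 × 1.49 × 0.417 = 0.96306
Maximum is wine→fish→hide→wine at 1.0312; arbitrage exists.

1.0312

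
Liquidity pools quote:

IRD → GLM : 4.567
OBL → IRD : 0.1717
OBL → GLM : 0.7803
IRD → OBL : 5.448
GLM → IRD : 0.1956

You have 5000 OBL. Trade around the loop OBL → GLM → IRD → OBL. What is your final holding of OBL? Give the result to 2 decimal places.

4157.55

5000 OBL × 0.7803 = 3901.5 GLM
3901.5 GLM × 0.1956 = 763.1334 IRD
763.1334 IRD × 5.448 = 4157.5507632 OBL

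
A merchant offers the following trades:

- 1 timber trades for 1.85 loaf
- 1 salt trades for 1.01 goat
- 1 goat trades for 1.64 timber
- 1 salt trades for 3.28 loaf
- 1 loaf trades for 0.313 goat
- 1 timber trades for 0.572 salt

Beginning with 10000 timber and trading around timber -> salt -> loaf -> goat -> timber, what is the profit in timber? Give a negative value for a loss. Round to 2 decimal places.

-369.30

10000 timber × 0.572 = 5720 salt
5720 salt × 3.28 = 18761.6 loaf
18761.6 loaf × 0.313 = 5872.3808 goat
5872.3808 goat × 1.64 = 9630.704512 timber
Net change: 9630.704512 − 10000 = -369.295488 timber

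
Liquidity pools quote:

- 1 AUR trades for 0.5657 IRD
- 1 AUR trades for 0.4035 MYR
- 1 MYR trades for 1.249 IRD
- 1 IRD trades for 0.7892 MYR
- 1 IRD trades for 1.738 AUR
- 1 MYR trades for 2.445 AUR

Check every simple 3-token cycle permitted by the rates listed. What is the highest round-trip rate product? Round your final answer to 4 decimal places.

IRD→MYR→AUR→IRD: 0.7892 × 2.445 × 0.5657 = 1.09157
IRD→AUR→MYR→IRD: 1.738 × 0.4035 × 1.249 = 0.87590
Maximum is IRD→MYR→AUR→IRD at 1.0916; arbitrage exists.

1.0916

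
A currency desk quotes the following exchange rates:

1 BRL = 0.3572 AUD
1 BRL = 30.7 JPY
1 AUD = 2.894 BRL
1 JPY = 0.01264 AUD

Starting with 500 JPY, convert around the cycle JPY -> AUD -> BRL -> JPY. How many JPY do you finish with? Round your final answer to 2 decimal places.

500 JPY × 0.01264 = 6.32 AUD
6.32 AUD × 2.894 = 18.29008 BRL
18.29008 BRL × 30.7 = 561.505456 JPY

561.51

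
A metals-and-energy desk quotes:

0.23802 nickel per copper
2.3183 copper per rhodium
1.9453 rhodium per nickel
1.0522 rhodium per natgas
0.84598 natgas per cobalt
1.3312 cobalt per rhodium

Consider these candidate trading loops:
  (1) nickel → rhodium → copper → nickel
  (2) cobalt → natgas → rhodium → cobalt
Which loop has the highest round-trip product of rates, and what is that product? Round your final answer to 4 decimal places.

(1) 1.9453 × 2.3183 × 0.23802 = 1.07342
(2) 0.84598 × 1.0522 × 1.3312 = 1.18495
Highest is cycle (2) at 1.1850 (>1, arbitrage).

1.1850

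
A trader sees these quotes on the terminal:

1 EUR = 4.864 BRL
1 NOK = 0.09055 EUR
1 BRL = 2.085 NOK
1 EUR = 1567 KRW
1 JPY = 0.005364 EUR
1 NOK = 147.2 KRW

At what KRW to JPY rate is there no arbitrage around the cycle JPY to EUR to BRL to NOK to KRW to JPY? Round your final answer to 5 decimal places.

Known legs of the cycle: 0.005364 × 4.864 × 2.085 × 147.2 = 8.007486308352
For no arbitrage the full-cycle product must be 1, so the missing rate is 1 / 8.007486308352 ≈ 0.1248831.

0.12488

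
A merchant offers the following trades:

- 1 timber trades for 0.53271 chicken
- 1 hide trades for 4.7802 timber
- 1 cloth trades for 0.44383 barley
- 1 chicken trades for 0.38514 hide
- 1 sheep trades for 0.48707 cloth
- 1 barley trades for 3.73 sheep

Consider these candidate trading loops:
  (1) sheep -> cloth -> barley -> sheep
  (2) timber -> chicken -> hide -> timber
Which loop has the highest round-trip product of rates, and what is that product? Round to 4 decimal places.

0.9807

(1) 0.48707 × 0.44383 × 3.73 = 0.80634
(2) 0.53271 × 0.38514 × 4.7802 = 0.98074
Highest is cycle (2) at 0.9807 (≤1, no arbitrage).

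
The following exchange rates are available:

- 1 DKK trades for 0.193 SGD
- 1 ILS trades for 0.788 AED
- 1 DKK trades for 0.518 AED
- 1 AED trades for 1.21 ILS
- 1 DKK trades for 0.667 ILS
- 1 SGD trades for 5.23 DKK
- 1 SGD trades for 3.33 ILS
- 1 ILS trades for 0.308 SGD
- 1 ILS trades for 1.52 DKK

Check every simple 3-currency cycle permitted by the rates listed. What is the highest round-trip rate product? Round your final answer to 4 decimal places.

SGD→DKK→ILS→SGD: 5.23 × 0.667 × 0.308 = 1.07443
SGD→ILS→DKK→SGD: 3.33 × 1.52 × 0.193 = 0.97689
ILS→DKK→AED→ILS: 1.52 × 0.518 × 1.21 = 0.95271
Maximum is SGD→DKK→ILS→SGD at 1.0744; arbitrage exists.

1.0744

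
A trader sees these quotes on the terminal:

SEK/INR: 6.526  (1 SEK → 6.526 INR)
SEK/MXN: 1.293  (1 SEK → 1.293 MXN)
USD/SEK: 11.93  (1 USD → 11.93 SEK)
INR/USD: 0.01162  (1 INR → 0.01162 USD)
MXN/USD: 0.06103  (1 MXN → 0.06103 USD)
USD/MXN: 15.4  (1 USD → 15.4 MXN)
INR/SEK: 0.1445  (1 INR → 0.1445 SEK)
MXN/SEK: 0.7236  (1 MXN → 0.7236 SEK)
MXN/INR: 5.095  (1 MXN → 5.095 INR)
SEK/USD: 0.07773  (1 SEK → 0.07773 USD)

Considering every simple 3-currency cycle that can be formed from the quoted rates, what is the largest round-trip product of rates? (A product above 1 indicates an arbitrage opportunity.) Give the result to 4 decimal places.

INR→SEK→MXN→INR: 0.1445 × 1.293 × 5.095 = 0.95194
USD→SEK→MXN→USD: 11.93 × 1.293 × 0.06103 = 0.94142
USD→MXN→INR→USD: 15.4 × 5.095 × 0.01162 = 0.91174
USD→SEK→INR→USD: 11.93 × 6.526 × 0.01162 = 0.90468
USD→MXN→SEK→USD: 15.4 × 0.7236 × 0.07773 = 0.86618
Maximum is INR→SEK→MXN→INR at 0.9519; no arbitrage — every cycle loses value.

0.9519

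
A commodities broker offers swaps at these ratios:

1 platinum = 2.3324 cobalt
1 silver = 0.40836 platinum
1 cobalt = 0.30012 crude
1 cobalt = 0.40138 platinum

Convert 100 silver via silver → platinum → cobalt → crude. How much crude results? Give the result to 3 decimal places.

28.585

100 silver × 0.40836 = 40.836 platinum
40.836 platinum × 2.3324 = 95.2458864 cobalt
95.2458864 cobalt × 0.30012 = 28.585195426368 crude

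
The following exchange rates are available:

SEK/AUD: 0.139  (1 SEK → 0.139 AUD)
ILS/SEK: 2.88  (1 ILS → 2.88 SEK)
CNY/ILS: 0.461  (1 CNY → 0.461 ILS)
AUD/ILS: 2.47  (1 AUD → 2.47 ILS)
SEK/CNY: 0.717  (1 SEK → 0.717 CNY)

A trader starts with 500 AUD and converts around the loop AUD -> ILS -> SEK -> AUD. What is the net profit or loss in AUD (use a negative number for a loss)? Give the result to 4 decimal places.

500 AUD × 2.47 = 1235 ILS
1235 ILS × 2.88 = 3556.8 SEK
3556.8 SEK × 0.139 = 494.3952 AUD
Net change: 494.3952 − 500 = -5.6048 AUD

-5.6048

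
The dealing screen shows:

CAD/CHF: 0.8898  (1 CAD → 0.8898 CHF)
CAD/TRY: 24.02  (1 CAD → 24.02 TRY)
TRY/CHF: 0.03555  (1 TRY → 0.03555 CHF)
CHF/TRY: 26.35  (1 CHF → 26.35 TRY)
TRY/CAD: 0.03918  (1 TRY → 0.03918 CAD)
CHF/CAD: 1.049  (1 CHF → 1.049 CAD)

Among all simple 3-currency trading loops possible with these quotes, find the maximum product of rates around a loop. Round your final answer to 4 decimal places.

0.9186

CAD→CHF→TRY→CAD: 0.8898 × 26.35 × 0.03918 = 0.91862
CAD→TRY→CHF→CAD: 24.02 × 0.03555 × 1.049 = 0.89575
Maximum is CAD→CHF→TRY→CAD at 0.9186; no arbitrage — every cycle loses value.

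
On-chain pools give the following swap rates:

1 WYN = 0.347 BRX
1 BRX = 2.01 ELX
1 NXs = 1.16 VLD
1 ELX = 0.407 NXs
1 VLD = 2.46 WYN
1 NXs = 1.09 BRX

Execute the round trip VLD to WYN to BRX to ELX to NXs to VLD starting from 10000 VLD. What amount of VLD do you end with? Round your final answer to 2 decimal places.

10000 VLD × 2.46 = 24600 WYN
24600 WYN × 0.347 = 8536.2 BRX
8536.2 BRX × 2.01 = 17157.762 ELX
17157.762 ELX × 0.407 = 6983.209134 NXs
6983.209134 NXs × 1.16 = 8100.52259544 VLD

8100.52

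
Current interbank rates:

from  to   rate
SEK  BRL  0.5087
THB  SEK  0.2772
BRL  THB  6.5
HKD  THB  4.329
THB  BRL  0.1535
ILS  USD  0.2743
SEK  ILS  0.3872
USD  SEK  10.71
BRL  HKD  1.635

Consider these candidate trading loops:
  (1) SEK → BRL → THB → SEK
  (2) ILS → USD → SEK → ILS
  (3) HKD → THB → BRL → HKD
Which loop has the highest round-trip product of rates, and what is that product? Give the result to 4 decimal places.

(1) 0.5087 × 6.5 × 0.2772 = 0.91658
(2) 0.2743 × 10.71 × 0.3872 = 1.13750
(3) 4.329 × 0.1535 × 1.635 = 1.08646
Highest is cycle (2) at 1.1375 (>1, arbitrage).

1.1375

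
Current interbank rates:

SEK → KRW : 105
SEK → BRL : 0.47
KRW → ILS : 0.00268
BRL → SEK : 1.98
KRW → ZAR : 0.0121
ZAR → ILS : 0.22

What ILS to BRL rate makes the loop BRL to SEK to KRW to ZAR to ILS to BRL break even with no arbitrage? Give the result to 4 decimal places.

Known legs of the cycle: 1.98 × 105 × 0.0121 × 0.22 = 0.5534298
For no arbitrage the full-cycle product must be 1, so the missing rate is 1 / 0.5534298 ≈ 1.806914.

1.8069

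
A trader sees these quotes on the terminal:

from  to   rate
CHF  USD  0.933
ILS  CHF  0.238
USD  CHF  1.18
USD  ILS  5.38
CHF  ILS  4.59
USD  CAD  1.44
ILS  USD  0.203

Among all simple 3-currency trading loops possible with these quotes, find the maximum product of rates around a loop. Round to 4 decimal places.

1.1947

CHF→USD→ILS→CHF: 0.933 × 5.38 × 0.238 = 1.19465
CHF→ILS→USD→CHF: 4.59 × 0.203 × 1.18 = 1.09949
Maximum is CHF→USD→ILS→CHF at 1.1947; arbitrage exists.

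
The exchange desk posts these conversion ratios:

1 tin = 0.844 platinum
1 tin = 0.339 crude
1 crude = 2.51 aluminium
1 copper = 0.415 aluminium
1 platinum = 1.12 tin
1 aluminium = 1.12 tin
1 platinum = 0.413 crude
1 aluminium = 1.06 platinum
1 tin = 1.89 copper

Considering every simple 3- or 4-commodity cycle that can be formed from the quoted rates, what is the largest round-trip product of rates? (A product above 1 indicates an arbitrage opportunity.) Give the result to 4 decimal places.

1.0988

crude→aluminium→platinum→crude: 2.51 × 1.06 × 0.413 = 1.09883
crude→aluminium→platinum→tin→crude: 2.51 × 1.06 × 1.12 × 0.339 = 1.01018
crude→aluminium→tin→platinum→crude: 2.51 × 1.12 × 0.844 × 0.413 = 0.97991
crude→aluminium→tin→crude: 2.51 × 1.12 × 0.339 = 0.95300
copper→aluminium→platinum→tin→copper: 0.415 × 1.06 × 1.12 × 1.89 = 0.93118
copper→aluminium→tin→copper: 0.415 × 1.12 × 1.89 = 0.87847
Maximum is crude→aluminium→platinum→crude at 1.0988; arbitrage exists.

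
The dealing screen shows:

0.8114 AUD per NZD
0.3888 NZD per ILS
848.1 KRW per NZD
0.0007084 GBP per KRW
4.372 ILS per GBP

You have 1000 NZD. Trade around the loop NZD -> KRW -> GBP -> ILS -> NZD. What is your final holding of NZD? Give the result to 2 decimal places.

1021.25

1000 NZD × 848.1 = 848100 KRW
848100 KRW × 0.0007084 = 600.79404 GBP
600.79404 GBP × 4.372 = 2626.67154288 ILS
2626.67154288 ILS × 0.3888 = 1021.249895871744 NZD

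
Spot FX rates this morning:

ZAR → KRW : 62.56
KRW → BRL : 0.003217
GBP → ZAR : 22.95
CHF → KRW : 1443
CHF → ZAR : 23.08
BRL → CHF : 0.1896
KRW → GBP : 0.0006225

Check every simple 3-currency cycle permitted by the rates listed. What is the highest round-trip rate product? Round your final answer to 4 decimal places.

0.8938

ZAR→KRW→GBP→ZAR: 62.56 × 0.0006225 × 22.95 = 0.89376
BRL→CHF→KRW→BRL: 0.1896 × 1443 × 0.003217 = 0.88015
Maximum is ZAR→KRW→GBP→ZAR at 0.8938; no arbitrage — every cycle loses value.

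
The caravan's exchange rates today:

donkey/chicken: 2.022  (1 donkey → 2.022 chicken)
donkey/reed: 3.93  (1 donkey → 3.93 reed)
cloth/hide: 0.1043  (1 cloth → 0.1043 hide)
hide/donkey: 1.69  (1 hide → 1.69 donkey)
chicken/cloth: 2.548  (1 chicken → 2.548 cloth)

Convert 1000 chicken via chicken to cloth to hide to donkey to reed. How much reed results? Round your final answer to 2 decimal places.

1000 chicken × 2.548 = 2548 cloth
2548 cloth × 0.1043 = 265.7564 hide
265.7564 hide × 1.69 = 449.128316 donkey
449.128316 donkey × 3.93 = 1765.07428188 reed

1765.07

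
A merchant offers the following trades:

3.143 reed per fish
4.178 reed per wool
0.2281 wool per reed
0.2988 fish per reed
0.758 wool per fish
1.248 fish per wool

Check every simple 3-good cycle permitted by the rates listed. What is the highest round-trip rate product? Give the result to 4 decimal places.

0.9463

fish→wool→reed→fish: 0.758 × 4.178 × 0.2988 = 0.94628
fish→reed→wool→fish: 3.143 × 0.2281 × 1.248 = 0.89471
Maximum is fish→wool→reed→fish at 0.9463; no arbitrage — every cycle loses value.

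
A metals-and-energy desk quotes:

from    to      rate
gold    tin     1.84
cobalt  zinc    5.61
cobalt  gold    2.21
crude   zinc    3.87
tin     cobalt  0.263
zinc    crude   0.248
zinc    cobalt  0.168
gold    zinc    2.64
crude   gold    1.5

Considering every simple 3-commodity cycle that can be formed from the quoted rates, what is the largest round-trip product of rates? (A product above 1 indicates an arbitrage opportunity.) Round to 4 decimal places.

1.0695

cobalt→gold→tin→cobalt: 2.21 × 1.84 × 0.263 = 1.06946
zinc→crude→gold→zinc: 0.248 × 1.5 × 2.64 = 0.98208
cobalt→gold→zinc→cobalt: 2.21 × 2.64 × 0.168 = 0.98018
Maximum is cobalt→gold→tin→cobalt at 1.0695; arbitrage exists.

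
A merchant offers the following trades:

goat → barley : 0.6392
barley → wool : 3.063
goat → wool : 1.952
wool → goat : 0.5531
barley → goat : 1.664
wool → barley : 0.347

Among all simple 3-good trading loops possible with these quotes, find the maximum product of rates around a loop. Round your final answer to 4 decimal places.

1.1271

barley→goat→wool→barley: 1.664 × 1.952 × 0.347 = 1.12710
barley→wool→goat→barley: 3.063 × 0.5531 × 0.6392 = 1.08290
Maximum is barley→goat→wool→barley at 1.1271; arbitrage exists.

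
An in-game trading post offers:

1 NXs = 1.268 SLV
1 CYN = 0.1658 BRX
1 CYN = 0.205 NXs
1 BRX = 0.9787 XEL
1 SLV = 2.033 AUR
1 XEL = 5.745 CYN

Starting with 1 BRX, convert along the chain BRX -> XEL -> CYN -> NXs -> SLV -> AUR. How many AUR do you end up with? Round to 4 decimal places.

2.9713

1 BRX × 0.9787 = 0.9787 XEL
0.9787 XEL × 5.745 = 5.6226315 CYN
5.6226315 CYN × 0.205 = 1.1526394575 NXs
1.1526394575 NXs × 1.268 = 1.46154683211 SLV
1.46154683211 SLV × 2.033 = 2.97132470967963 AUR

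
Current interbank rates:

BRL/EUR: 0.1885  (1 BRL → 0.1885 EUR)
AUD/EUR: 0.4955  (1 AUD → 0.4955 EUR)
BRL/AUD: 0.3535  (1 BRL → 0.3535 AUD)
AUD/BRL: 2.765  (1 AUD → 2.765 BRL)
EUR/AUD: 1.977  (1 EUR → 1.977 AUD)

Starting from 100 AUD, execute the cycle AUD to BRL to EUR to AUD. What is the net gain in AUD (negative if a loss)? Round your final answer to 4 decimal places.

100 AUD × 2.765 = 276.5 BRL
276.5 BRL × 0.1885 = 52.12025 EUR
52.12025 EUR × 1.977 = 103.04173425 AUD
Net change: 103.04173425 − 100 = 3.04173425 AUD

3.0417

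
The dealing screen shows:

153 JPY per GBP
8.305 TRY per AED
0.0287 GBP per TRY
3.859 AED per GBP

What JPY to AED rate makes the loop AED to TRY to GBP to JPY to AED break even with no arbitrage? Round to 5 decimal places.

0.02742

Known legs of the cycle: 8.305 × 0.0287 × 153 = 36.4680855
For no arbitrage the full-cycle product must be 1, so the missing rate is 1 / 36.4680855 ≈ 0.0274212.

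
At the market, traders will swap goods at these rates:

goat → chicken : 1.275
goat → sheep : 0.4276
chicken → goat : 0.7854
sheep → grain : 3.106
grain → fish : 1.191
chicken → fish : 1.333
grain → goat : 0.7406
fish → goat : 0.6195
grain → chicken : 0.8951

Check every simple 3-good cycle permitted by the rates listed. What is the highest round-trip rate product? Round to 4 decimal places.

1.0529

chicken→fish→goat→chicken: 1.333 × 0.6195 × 1.275 = 1.05289
goat→sheep→grain→goat: 0.4276 × 3.106 × 0.7406 = 0.98361
Maximum is chicken→fish→goat→chicken at 1.0529; arbitrage exists.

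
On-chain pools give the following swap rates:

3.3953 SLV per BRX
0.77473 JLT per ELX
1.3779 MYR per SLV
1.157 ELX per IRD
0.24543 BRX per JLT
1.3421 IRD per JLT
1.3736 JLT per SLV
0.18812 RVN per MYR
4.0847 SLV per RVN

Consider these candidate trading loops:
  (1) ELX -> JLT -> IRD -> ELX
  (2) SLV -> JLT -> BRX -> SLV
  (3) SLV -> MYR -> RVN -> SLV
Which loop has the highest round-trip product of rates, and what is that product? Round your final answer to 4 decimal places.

(1) 0.77473 × 1.3421 × 1.157 = 1.20301
(2) 1.3736 × 0.24543 × 3.3953 = 1.14463
(3) 1.3779 × 0.18812 × 4.0847 = 1.05880
Highest is cycle (1) at 1.2030 (>1, arbitrage).

1.2030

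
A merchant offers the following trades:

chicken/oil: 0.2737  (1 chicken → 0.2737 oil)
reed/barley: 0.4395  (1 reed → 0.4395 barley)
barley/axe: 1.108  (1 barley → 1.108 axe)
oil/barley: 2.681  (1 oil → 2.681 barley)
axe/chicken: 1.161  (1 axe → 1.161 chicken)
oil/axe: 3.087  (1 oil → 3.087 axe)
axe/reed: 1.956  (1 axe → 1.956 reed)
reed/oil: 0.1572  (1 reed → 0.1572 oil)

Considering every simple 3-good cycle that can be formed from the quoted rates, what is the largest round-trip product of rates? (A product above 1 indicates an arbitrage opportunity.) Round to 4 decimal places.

chicken→oil→axe→chicken: 0.2737 × 3.087 × 1.161 = 0.98094
barley→axe→reed→barley: 1.108 × 1.956 × 0.4395 = 0.95251
reed→oil→axe→reed: 0.1572 × 3.087 × 1.956 = 0.94920
Maximum is chicken→oil→axe→chicken at 0.9809; no arbitrage — every cycle loses value.

0.9809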